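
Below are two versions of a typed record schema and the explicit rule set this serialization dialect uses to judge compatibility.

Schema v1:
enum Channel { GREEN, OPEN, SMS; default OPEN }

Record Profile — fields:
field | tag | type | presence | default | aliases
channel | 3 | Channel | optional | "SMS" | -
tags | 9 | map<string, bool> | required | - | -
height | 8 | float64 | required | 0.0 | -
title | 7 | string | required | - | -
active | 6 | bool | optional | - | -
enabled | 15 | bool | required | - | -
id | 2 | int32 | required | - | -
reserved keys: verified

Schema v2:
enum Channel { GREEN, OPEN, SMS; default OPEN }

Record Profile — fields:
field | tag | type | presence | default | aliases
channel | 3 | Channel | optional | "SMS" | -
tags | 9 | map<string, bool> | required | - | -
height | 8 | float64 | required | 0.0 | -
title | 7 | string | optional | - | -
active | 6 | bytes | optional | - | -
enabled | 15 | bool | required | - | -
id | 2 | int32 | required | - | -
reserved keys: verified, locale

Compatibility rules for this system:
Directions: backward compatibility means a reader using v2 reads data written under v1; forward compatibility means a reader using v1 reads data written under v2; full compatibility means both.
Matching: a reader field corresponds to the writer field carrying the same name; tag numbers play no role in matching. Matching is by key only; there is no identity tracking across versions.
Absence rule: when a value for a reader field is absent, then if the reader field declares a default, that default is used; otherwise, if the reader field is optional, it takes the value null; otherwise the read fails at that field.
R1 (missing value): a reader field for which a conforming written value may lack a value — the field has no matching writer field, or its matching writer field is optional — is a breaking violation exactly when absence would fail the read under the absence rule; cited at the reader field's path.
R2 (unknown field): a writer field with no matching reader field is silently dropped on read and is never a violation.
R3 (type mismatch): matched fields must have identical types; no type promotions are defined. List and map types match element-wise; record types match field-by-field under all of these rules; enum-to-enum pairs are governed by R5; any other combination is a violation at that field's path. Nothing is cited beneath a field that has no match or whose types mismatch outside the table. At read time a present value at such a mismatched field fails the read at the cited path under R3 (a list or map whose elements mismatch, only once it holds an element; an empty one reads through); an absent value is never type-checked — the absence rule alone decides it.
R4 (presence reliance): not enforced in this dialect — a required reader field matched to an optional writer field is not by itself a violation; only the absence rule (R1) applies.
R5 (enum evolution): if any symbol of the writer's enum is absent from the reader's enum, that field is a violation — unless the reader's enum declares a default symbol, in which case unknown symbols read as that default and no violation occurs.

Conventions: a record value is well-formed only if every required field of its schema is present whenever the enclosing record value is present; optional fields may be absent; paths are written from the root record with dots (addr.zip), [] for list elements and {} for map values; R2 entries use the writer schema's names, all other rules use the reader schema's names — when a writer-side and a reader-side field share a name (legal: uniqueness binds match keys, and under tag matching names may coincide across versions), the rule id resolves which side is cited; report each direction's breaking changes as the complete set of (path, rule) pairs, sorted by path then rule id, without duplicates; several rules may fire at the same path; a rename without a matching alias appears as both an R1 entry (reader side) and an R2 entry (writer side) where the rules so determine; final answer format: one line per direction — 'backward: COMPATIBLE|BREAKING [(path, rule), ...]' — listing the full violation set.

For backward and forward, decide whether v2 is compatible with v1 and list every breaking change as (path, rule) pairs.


each type pair in Profile: writer, then reader
backward pass over Profile, reader schema v2, writer schema v1:
  channel: paired with writer channel (Channel -> Channel; writer optional)
  tags: paired with writer tags (map<string, bool> -> map<string, bool>; writer required)
  height: paired with writer height (float64 -> float64; writer required)
  title: paired with writer title (string -> string; writer required)
  active: paired with writer active (bool -> bytes; writer optional)
  enabled: paired with writer enabled (bool -> bool; writer required)
  id: paired with writer id (int32 -> int32; writer required)
  violation R3 at active
  => backward: BREAKING (1)
forward pass over Profile, reader schema v1, writer schema v2:
  channel: paired with writer channel (Channel -> Channel; writer optional)
  tags: paired with writer tags (map<string, bool> -> map<string, bool>; writer required)
  height: paired with writer height (float64 -> float64; writer required)
  title: paired with writer title (string -> string; writer optional)
  active: paired with writer active (bytes -> bool; writer optional)
  enabled: paired with writer enabled (bool -> bool; writer required)
  id: paired with writer id (int32 -> int32; writer required)
  violation R3 at active
  violation R1 at title
  => forward: BREAKING (2)

backward: BREAKING [(active, R3)]; forward: BREAKING [(active, R3), (title, R1)]


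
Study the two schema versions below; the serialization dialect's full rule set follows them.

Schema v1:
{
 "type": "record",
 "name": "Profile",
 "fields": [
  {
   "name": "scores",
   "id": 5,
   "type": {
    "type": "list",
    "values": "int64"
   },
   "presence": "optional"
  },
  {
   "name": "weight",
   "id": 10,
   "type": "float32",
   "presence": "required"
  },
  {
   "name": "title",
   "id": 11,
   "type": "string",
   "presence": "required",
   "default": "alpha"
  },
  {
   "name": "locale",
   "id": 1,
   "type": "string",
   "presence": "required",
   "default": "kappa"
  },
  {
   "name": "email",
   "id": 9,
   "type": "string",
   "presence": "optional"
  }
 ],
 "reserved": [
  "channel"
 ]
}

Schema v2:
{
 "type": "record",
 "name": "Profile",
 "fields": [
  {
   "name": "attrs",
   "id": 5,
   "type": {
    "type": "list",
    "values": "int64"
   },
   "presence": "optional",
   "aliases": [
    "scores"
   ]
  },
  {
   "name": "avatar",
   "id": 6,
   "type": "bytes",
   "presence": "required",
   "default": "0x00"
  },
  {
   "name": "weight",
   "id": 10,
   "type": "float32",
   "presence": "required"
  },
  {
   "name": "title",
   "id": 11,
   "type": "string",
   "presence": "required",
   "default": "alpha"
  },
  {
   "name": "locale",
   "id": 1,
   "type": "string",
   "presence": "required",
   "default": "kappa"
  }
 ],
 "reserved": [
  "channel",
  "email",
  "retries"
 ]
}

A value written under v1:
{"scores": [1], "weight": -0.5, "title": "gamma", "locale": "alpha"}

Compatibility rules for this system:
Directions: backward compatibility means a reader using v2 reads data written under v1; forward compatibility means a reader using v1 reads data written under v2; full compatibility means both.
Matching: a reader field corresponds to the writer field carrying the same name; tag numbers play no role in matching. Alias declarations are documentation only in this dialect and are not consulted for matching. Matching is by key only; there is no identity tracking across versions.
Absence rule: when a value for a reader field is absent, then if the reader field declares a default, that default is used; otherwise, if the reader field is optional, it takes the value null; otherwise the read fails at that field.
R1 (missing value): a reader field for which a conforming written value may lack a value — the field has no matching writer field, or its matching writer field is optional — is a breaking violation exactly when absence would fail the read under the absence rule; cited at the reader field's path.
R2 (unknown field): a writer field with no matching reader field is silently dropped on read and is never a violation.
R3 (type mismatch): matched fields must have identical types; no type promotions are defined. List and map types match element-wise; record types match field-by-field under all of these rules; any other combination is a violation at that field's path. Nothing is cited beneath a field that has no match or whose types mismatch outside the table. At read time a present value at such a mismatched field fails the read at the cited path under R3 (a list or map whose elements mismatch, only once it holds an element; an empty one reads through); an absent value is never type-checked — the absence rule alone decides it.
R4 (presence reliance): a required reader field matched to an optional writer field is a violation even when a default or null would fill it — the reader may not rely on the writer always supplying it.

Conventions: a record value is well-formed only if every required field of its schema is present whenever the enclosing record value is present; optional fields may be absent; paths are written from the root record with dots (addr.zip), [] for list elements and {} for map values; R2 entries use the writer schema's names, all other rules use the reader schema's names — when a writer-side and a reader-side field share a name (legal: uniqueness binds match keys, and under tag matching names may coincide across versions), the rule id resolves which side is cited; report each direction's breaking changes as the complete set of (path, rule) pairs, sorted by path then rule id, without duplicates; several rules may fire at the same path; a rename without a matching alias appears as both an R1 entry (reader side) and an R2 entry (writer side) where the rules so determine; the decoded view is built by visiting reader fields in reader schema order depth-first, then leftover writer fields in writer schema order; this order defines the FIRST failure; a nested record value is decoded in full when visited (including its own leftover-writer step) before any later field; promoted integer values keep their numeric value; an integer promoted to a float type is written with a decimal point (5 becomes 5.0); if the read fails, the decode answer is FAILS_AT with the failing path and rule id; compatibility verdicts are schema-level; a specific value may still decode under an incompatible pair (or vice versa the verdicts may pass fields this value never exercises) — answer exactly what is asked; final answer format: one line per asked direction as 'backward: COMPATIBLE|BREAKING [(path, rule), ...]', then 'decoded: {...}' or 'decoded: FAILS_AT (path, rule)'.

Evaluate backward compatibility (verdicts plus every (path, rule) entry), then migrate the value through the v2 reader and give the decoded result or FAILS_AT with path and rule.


in Profile below, arrows point writer -> reader
backward for Profile (reader v2, writer v1):
  attrs: no writer-side match
  avatar: no writer-side match
  weight: paired with writer weight (float32 -> float32; writer required)
  title: paired with writer title (string -> string; writer required)
  locale: paired with writer locale (string -> string; writer required)
  leftover writer field: scores
  leftover writer field: email
  => backward verdict for Profile: COMPATIBLE, no violations
decode (reader v2):
  attrs := null (absent, optional -> null)
  avatar := 0x00 (absent -> default)
  weight := -0.5
  title := "gamma"
  locale := "alpha"
  writer scores: unknown -> dropped
  => decoded: {"attrs": null, "avatar": 0x00, "weight": -0.5, "title": "gamma", "locale": "alpha"}

backward: COMPATIBLE []; decoded: {"attrs": null, "avatar": 0x00, "weight": -0.5, "title": "gamma", "locale": "alpha"}


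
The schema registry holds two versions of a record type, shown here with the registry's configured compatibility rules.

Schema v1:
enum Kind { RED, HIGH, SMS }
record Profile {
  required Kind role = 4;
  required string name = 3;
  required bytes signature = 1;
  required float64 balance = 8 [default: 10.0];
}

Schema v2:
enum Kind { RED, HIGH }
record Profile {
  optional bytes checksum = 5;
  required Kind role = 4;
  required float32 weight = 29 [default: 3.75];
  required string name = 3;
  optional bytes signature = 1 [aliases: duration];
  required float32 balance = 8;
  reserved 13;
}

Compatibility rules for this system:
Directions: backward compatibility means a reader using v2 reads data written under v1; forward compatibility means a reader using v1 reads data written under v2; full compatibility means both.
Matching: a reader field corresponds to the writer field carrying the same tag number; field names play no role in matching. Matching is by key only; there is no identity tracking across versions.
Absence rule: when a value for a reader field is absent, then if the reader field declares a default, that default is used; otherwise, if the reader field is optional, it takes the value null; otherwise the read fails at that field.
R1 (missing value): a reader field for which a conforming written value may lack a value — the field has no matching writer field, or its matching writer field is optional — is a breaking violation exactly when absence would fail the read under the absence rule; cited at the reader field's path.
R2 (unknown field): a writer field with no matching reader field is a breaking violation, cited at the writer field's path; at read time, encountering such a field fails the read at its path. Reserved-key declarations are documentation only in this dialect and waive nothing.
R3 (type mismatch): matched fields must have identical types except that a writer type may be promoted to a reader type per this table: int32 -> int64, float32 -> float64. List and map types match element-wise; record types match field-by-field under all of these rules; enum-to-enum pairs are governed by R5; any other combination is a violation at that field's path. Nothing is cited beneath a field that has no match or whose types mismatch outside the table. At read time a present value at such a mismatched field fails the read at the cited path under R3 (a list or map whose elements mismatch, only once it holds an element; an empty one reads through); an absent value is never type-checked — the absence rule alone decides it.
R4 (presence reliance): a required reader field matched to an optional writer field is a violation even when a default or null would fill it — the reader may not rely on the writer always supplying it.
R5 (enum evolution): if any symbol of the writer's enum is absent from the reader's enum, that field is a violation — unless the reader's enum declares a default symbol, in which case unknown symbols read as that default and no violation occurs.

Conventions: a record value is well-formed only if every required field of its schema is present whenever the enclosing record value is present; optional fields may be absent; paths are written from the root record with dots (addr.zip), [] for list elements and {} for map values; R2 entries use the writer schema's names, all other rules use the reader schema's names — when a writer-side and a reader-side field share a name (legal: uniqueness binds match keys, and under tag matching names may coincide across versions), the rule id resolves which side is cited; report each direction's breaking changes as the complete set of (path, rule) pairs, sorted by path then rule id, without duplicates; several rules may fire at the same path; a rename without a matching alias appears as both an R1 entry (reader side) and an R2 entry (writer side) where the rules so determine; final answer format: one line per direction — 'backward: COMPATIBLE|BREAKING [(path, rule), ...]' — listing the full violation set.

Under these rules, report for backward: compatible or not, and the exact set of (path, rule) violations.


the writer's type comes first in each Profile pair
backward for Profile (reader v2, writer v1):
  no writer field matches reader checksum
  role <- role (Kind -> Kind, writer required)
  no writer field matches reader weight
  name <- name (string -> string, writer required)
  signature <- signature (bytes -> bytes, writer required)
  balance <- balance (float64 -> float32, writer required)
  R3 fires at balance
  R5 fires at role
  => backward: BREAKING (2)
checking off the Profile differences that do not matter here:
  field signature in record Profile: required changed to optional -> affects forward compatibility only, which is not asked
  added field checksum to record Profile: optional bytes, tag 5 (in v2 it sits immediately before role) -> affects forward compatibility only, which is not asked
  added field weight to record Profile: required float32, tag 29, default 3.75 (in v2 it sits immediately before name) -> affects forward compatibility only, which is not asked

backward: BREAKING [(balance, R3), (role, R5)]


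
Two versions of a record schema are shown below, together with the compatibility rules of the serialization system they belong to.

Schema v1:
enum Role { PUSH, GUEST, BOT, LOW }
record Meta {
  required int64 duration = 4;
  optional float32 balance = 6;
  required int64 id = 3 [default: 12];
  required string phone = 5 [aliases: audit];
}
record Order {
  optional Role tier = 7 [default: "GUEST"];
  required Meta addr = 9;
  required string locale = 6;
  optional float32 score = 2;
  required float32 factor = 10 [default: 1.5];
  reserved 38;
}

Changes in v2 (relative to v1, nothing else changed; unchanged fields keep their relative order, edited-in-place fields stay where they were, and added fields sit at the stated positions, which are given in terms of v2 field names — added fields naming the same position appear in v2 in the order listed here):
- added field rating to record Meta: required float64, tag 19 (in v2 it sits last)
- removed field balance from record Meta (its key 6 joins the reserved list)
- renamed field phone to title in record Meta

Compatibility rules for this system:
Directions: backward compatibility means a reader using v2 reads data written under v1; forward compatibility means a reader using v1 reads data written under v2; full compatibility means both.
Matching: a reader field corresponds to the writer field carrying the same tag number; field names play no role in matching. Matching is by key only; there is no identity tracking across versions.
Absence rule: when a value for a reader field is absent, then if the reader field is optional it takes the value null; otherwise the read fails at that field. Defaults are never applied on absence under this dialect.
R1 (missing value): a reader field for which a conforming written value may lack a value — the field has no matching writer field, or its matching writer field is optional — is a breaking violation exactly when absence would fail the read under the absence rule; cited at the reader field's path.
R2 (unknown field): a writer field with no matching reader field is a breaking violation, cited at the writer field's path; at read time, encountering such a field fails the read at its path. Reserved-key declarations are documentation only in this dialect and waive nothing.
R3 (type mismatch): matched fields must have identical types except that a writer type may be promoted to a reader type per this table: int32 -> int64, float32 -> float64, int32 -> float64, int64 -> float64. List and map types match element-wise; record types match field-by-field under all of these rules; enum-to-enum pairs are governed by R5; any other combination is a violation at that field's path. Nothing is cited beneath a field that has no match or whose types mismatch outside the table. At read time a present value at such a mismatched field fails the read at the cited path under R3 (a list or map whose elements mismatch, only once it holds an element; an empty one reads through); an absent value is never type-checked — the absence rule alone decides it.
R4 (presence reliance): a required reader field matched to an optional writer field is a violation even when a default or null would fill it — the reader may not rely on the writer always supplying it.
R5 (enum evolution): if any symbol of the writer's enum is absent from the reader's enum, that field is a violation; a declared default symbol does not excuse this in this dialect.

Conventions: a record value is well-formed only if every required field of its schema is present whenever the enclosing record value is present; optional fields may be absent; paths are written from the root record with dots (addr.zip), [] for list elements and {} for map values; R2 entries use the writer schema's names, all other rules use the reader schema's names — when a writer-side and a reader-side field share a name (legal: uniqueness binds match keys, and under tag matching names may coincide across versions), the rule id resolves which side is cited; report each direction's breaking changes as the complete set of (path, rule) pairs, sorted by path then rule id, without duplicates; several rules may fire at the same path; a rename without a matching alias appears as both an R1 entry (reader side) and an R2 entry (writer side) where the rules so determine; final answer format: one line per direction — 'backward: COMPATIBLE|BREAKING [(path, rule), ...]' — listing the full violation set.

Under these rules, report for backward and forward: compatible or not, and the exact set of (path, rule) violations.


backward: BREAKING [(addr.balance, R2), (addr.rating, R1)]; forward: BREAKING [(addr.rating, R2)]

arrows below run writer -> reader for Order
backward for Order (reader v2, writer v1):
  writer optional, Role -> Role: reader tier maps from writer tier
  writer required, Meta -> Meta: reader addr maps from writer addr
  writer required, string -> string: reader locale maps from writer locale
  writer optional, float32 -> float32: reader score maps from writer score
  writer required, float32 -> float32: reader factor maps from writer factor
  writer required, int64 -> int64: reader addr.duration maps from writer addr.duration
  writer required, int64 -> int64: reader addr.id maps from writer addr.id
  writer required, string -> string: reader addr.title maps from writer addr.phone
  addr.rating: no writer match
  writer field addr.balance has no reader counterpart
  breaking: (addr.balance, R2)
  breaking: (addr.rating, R1)
  => 2 violation(s): backward is BREAKING for Order
forward for Order (reader v1, writer v2):
  writer optional, Role -> Role: reader tier maps from writer tier
  writer required, Meta -> Meta: reader addr maps from writer addr
  writer required, string -> string: reader locale maps from writer locale
  writer optional, float32 -> float32: reader score maps from writer score
  writer required, float32 -> float32: reader factor maps from writer factor
  writer required, int64 -> int64: reader addr.duration maps from writer addr.duration
  addr.balance: no writer match
  writer required, int64 -> int64: reader addr.id maps from writer addr.id
  writer required, string -> string: reader addr.phone maps from writer addr.title
  writer field addr.rating has no reader counterpart
  breaking: (addr.rating, R2)
  => 1 violation(s): forward is BREAKING for Order


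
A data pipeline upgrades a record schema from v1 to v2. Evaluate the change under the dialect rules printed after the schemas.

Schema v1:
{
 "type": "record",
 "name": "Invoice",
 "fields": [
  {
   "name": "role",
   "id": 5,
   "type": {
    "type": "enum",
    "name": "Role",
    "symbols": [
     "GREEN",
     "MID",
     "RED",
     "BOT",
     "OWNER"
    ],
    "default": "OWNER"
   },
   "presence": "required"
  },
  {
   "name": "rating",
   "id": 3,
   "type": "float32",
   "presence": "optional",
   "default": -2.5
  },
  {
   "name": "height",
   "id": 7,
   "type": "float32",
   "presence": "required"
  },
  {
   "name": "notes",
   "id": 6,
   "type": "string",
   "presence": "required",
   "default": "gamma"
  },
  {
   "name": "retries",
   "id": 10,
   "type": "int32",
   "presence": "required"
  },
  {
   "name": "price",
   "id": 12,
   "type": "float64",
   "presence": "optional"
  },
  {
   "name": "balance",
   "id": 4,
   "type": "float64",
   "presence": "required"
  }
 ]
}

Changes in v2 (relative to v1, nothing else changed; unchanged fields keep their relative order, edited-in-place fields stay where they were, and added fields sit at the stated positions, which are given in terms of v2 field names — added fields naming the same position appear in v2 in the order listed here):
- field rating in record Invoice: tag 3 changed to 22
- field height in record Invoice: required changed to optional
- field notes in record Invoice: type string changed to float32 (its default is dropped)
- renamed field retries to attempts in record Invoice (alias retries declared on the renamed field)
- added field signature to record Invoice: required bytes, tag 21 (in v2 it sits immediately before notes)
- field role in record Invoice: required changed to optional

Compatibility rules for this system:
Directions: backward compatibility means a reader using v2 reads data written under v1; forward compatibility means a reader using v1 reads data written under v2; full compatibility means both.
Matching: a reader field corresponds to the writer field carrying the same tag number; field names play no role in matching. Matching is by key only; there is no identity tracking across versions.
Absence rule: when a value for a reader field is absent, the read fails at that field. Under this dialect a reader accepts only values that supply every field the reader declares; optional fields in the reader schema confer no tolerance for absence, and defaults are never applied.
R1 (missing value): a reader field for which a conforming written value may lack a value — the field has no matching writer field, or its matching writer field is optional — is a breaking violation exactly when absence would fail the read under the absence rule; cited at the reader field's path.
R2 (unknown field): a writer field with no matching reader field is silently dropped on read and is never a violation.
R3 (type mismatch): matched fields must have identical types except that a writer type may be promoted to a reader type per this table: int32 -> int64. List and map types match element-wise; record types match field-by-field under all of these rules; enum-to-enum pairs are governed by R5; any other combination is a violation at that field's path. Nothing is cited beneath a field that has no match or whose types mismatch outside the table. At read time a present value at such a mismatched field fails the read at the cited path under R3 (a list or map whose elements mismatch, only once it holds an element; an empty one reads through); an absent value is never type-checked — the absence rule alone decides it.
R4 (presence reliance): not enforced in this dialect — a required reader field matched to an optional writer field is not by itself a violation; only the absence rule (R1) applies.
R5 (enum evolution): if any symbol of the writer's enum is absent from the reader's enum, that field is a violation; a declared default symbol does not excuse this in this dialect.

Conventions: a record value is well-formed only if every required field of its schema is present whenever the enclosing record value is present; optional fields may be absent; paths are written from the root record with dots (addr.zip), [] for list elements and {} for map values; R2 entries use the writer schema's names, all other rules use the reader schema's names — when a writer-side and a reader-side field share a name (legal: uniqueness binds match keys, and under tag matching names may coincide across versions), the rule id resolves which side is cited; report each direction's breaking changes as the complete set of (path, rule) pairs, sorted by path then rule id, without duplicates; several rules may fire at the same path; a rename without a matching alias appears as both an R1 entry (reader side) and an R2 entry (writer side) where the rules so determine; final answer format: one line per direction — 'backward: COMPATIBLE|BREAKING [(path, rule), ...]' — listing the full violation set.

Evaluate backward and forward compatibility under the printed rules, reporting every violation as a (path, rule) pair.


backward: BREAKING [(notes, R3), (price, R1), (rating, R1), (signature, R1)]; forward: BREAKING [(height, R1), (notes, R3), (price, R1), (rating, R1), (role, R1)]

arrows below run writer -> reader for Invoice
backward analysis of Invoice with v2 as reader and v1 as writer:
  role: paired with writer role (Role -> Role; writer required)
  rating: no writer-side match
  height: paired with writer height (float32 -> float32; writer required)
  signature: no writer-side match
  notes: paired with writer notes (string -> float32; writer required)
  attempts: paired with writer retries (int32 -> int32; writer required)
  price: paired with writer price (float64 -> float64; writer optional)
  balance: paired with writer balance (float64 -> float64; writer required)
  writer field rating has no reader counterpart
  violation R3 at notes
  violation R1 at price
  violation R1 at rating
  violation R1 at signature
  => backward verdict for Invoice: BREAKING, 4 violation(s)
forward analysis of Invoice with v1 as reader and v2 as writer:
  role: paired with writer role (Role -> Role; writer optional)
  rating: no writer-side match
  height: paired with writer height (float32 -> float32; writer optional)
  notes: paired with writer notes (float32 -> string; writer required)
  retries: paired with writer attempts (int32 -> int32; writer required)
  price: paired with writer price (float64 -> float64; writer optional)
  balance: paired with writer balance (float64 -> float64; writer required)
  writer field rating has no reader counterpart
  writer field signature has no reader counterpart
  violation R1 at height
  violation R3 at notes
  violation R1 at price
  violation R1 at rating
  violation R1 at role
  => forward verdict for Invoice: BREAKING, 5 violation(s)


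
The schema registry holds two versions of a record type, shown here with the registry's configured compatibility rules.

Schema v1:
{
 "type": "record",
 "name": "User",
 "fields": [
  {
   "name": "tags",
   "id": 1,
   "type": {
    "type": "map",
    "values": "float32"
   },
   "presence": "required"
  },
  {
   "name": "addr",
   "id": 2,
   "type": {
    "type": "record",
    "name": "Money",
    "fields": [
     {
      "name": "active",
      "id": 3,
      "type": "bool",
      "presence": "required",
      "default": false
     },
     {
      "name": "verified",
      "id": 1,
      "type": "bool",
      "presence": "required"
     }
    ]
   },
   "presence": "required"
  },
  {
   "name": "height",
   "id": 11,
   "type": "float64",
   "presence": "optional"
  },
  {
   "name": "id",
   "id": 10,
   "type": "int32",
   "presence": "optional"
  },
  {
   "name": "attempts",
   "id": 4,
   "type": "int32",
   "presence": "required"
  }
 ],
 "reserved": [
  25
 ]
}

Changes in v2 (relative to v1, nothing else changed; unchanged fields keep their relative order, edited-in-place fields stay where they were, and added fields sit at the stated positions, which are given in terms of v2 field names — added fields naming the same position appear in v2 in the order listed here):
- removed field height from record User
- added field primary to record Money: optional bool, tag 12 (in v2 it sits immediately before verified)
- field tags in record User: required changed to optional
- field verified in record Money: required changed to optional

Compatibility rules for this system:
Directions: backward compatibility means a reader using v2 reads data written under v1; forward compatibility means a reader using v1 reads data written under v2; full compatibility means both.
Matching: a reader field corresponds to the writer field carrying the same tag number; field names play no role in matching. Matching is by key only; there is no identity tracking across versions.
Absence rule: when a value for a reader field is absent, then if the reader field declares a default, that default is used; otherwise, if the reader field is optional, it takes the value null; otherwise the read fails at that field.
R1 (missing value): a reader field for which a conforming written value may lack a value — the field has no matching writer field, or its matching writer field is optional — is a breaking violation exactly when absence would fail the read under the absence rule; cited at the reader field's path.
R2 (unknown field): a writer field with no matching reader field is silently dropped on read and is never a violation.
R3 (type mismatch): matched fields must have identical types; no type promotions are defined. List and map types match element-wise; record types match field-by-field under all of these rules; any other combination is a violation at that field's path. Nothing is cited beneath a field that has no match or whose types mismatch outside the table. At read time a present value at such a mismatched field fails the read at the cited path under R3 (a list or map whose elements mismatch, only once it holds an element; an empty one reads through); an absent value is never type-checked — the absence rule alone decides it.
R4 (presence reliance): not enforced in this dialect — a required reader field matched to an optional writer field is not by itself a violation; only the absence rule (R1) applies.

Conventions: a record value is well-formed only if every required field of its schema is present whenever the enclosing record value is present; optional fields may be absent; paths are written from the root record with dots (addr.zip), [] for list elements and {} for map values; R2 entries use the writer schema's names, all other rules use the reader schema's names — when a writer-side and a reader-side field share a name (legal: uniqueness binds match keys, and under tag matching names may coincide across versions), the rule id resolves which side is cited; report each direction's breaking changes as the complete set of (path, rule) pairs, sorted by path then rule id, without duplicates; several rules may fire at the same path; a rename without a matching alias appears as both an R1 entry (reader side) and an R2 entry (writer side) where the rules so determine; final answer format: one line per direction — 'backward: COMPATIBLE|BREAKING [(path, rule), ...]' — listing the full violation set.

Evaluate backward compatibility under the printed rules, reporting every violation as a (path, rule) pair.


each type pair in User: writer, then reader
backward analysis of User with v2 as reader and v1 as writer:
  map<string, float32> -> map<string, float32>, writer required: tags aligns to tags
  Money -> Money, writer required: addr aligns to addr
  int32 -> int32, writer optional: id aligns to id
  int32 -> int32, writer required: attempts aligns to attempts
  writer height: unknown to reader
  bool -> bool, writer required: addr.active aligns to addr.active
  no writer field matches reader addr.primary
  bool -> bool, writer required: addr.verified aligns to addr.verified
  nothing fires on User: backward is COMPATIBLE
checking off the User differences that do not matter here:
  removed field height from record User -> no rule fires on it in User's dialect; the asked verdict holds
  added field primary to record Money: optional bool, tag 12 (in v2 it sits immediately before verified) -> no rule fires on it in User's dialect; the asked verdict holds
  field tags in record User: required changed to optional -> affects forward compatibility only, which is not asked
  field verified in record Money: required changed to optional -> affects forward compatibility only, which is not asked

backward: COMPATIBLE []


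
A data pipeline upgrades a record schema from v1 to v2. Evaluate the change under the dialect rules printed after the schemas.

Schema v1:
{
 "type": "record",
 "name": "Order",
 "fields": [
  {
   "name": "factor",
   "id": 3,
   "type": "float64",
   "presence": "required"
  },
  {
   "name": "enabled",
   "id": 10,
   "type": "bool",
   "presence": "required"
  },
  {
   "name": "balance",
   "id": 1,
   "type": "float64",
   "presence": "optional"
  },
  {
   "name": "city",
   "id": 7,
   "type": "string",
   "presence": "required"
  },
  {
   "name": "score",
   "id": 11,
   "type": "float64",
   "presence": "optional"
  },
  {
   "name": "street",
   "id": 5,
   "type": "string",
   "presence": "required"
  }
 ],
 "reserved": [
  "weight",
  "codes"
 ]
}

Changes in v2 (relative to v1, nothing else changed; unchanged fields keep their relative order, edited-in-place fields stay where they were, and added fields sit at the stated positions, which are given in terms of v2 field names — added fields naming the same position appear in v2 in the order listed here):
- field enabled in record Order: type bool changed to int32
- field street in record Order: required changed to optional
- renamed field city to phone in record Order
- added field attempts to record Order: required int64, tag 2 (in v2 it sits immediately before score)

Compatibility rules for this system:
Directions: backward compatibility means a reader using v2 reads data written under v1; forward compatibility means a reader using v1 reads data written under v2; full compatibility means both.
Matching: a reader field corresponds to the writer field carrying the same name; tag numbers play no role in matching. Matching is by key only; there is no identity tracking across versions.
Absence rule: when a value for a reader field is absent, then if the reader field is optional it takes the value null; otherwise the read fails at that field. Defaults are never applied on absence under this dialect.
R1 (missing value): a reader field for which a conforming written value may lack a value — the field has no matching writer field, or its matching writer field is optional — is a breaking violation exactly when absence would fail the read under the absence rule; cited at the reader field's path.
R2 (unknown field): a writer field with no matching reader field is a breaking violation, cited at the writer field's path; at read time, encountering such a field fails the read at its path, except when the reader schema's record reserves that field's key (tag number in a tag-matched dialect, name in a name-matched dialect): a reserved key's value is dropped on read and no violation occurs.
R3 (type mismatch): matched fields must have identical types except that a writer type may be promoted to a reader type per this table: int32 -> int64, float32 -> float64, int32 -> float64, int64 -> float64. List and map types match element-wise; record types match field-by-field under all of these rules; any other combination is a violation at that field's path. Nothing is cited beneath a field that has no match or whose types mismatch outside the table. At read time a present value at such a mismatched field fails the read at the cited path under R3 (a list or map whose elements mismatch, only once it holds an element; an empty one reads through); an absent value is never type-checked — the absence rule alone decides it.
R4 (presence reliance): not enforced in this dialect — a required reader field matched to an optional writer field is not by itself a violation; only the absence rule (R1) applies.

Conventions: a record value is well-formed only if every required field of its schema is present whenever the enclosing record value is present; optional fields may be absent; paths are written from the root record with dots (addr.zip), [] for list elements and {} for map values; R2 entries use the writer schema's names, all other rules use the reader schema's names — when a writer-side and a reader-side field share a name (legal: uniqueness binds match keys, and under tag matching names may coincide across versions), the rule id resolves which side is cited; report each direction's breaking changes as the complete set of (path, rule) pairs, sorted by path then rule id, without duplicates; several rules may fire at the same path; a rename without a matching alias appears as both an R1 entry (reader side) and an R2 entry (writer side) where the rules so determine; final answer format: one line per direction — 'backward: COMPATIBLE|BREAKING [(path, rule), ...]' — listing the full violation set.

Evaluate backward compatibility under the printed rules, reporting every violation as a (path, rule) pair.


backward: BREAKING [(attempts, R1), (city, R2), (enabled, R3), (phone, R1)]

in Order below, arrows point writer -> reader
backward pass over Order, reader schema v2, writer schema v1:
  writer required, float64 -> float64: reader factor maps from writer factor
  writer required, bool -> int32: reader enabled maps from writer enabled
  writer optional, float64 -> float64: reader balance maps from writer balance
  phone: no writer match
  attempts: no writer match
  writer optional, float64 -> float64: reader score maps from writer score
  writer required, string -> string: reader street maps from writer street
  writer city: unknown to reader
  violation R1 at attempts
  violation R2 at city
  violation R3 at enabled
  violation R1 at phone
  backward on Order therefore BREAKING (4)
ruling out the remaining Order differences:
  field street in record Order: required changed to optional -> affects forward compatibility only, which is not asked
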